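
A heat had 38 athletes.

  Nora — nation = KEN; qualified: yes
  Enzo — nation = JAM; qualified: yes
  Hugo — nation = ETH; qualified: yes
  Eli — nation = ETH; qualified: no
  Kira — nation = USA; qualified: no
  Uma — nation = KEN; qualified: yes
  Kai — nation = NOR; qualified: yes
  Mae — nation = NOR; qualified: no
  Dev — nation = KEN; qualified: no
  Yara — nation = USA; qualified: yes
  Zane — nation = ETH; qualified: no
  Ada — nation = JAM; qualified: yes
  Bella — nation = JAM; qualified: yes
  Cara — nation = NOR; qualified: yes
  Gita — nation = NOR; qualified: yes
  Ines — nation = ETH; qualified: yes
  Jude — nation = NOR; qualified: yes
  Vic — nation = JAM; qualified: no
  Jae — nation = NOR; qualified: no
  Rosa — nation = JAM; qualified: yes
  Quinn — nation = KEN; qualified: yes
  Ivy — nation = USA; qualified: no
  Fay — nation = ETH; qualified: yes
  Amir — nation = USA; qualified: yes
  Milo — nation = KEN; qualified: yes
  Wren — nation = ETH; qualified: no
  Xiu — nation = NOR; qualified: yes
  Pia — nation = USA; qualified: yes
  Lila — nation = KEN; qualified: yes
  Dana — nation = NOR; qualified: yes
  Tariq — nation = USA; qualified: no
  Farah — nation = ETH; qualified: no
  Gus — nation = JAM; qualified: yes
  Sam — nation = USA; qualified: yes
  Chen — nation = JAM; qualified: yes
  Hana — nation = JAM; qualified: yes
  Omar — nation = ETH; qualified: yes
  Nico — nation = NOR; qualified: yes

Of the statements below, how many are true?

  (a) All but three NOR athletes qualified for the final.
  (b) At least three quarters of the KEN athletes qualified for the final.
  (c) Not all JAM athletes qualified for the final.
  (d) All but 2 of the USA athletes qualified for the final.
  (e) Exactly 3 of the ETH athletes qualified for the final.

2

(a) NOR: |A| = 9, |A ∩ B| = 7; needs |A ∖ B| = 3 — false.
(b) KEN: |A| = 6, |A ∩ B| = 5; needs |A ∩ B| / |A| ≥ 3/4 — true.
(c) JAM: |A| = 8, |A ∩ B| = 7; needs A ⊄ B (|A ∖ B| ≥ 1) — true.
(d) USA: |A| = 7, |A ∩ B| = 4; needs |A ∖ B| = 2 — false.
(e) ETH: |A| = 8, |A ∩ B| = 4; needs |A ∩ B| = 3 — false.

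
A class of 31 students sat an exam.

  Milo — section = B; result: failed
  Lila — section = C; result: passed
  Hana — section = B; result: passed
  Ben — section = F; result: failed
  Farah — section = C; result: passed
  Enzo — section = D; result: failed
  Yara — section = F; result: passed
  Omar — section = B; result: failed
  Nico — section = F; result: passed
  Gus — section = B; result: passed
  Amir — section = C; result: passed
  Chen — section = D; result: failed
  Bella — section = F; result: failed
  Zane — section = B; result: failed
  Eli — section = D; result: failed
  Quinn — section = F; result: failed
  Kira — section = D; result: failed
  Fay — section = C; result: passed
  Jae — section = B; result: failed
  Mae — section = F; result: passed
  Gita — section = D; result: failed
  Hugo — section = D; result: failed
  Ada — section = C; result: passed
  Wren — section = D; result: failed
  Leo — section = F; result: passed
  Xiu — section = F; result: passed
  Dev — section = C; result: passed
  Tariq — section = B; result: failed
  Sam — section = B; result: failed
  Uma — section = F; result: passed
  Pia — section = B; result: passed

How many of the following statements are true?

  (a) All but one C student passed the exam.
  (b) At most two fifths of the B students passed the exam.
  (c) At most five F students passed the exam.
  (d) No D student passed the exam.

2

(a) C: |A| = 6, |A ∩ B| = 6; needs |A ∖ B| = 1 — false.
(b) B: |A| = 9, |A ∩ B| = 3; needs |A ∩ B| / |A| ≤ 2/5 — true.
(c) F: |A| = 9, |A ∩ B| = 6; needs |A ∩ B| ≤ 5 — false.
(d) D: |A| = 7, |A ∩ B| = 0; needs A ∩ B = ∅ (|A ∩ B| = 0) — true.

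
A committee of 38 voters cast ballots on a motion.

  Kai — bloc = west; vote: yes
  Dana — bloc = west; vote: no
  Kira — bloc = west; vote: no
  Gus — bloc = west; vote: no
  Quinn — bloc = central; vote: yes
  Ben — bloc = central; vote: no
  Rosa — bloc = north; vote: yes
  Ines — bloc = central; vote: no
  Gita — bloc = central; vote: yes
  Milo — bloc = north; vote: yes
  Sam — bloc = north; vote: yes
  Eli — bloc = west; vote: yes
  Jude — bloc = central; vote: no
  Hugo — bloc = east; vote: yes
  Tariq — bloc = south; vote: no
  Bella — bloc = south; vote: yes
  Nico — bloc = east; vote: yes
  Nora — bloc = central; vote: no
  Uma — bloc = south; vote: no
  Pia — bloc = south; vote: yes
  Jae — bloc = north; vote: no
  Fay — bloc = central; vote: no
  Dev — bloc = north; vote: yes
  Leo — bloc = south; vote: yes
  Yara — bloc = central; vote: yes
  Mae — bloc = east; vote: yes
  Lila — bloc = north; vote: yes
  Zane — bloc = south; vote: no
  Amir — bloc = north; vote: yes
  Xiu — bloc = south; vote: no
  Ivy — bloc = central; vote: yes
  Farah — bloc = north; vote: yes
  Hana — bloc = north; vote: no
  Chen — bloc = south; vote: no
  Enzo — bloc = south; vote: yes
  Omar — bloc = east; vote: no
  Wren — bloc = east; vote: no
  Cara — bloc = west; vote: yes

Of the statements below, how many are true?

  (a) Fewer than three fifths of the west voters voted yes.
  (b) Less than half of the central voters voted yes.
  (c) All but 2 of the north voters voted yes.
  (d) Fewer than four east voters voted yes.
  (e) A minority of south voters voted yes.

5

(a) west: |A| = 6, |A ∩ B| = 3; needs |A ∩ B| / |A| < 3/5 — true.
(b) central: |A| = 9, |A ∩ B| = 4; needs |A ∩ B| < |A ∖ B| — true.
(c) north: |A| = 9, |A ∩ B| = 7; needs |A ∖ B| = 2 — true.
(d) east: |A| = 5, |A ∩ B| = 3; needs |A ∩ B| < 4 — true.
(e) south: |A| = 9, |A ∩ B| = 4; needs |A ∩ B| < |A ∖ B| — true.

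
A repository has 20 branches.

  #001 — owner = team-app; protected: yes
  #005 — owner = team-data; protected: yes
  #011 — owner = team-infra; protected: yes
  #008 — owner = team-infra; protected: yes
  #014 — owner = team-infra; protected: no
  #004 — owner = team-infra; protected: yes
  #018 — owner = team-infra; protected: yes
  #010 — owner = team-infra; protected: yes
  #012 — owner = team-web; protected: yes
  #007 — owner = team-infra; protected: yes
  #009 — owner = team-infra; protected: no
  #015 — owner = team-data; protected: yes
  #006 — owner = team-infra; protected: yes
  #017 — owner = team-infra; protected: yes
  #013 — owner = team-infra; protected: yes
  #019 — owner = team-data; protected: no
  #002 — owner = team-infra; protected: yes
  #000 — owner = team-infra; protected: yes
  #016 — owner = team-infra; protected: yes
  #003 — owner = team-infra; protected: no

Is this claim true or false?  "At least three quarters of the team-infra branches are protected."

Truth condition: |A ∩ B| / |A| ≥ 3/4.
|A| = 15, |A ∩ B| = 12, |A ∖ B| = 3.
|A ∩ B|/|A| = 12/15, so the statement is true.

True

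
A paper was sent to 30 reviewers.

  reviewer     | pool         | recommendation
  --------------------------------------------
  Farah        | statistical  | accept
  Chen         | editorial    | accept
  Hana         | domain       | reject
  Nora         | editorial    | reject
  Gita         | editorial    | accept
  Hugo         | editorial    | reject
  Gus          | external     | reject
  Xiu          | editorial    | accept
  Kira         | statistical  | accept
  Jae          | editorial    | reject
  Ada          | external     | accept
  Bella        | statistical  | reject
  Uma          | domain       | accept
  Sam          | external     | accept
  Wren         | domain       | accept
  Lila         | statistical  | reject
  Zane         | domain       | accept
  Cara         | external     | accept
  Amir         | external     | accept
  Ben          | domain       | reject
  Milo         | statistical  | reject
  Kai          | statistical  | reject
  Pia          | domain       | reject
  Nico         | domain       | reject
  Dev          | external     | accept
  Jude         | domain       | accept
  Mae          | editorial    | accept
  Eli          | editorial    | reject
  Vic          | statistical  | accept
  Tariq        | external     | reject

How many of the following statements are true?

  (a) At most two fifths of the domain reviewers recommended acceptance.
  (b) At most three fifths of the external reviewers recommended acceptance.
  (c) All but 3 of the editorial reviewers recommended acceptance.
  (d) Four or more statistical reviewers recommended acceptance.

(a) domain: |A| = 8, |A ∩ B| = 4; needs |A ∩ B| / |A| ≤ 2/5 — false.
(b) external: |A| = 7, |A ∩ B| = 5; needs |A ∩ B| / |A| ≤ 3/5 — false.
(c) editorial: |A| = 8, |A ∩ B| = 4; needs |A ∖ B| = 3 — false.
(d) statistical: |A| = 7, |A ∩ B| = 3; needs |A ∩ B| ≥ 4 — false.

0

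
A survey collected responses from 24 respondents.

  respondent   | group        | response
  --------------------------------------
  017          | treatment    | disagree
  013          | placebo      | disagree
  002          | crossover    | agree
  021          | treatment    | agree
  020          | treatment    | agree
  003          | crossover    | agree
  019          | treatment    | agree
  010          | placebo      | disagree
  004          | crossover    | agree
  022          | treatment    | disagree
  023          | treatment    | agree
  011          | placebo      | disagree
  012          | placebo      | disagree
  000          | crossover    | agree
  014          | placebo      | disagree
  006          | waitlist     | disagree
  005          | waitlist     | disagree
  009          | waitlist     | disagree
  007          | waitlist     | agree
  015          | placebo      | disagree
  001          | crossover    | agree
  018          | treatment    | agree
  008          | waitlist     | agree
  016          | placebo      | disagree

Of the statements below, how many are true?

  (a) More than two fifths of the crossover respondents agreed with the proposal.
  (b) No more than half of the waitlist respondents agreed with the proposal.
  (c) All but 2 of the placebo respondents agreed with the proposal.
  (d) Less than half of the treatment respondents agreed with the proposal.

2

(a) crossover: |A| = 5, |A ∩ B| = 5; needs |A ∩ B| / |A| > 2/5 — true.
(b) waitlist: |A| = 5, |A ∩ B| = 2; needs |A ∩ B| ≤ |A ∖ B| — true.
(c) placebo: |A| = 7, |A ∩ B| = 0; needs |A ∖ B| = 2 — false.
(d) treatment: |A| = 7, |A ∩ B| = 5; needs |A ∩ B| < |A ∖ B| — false.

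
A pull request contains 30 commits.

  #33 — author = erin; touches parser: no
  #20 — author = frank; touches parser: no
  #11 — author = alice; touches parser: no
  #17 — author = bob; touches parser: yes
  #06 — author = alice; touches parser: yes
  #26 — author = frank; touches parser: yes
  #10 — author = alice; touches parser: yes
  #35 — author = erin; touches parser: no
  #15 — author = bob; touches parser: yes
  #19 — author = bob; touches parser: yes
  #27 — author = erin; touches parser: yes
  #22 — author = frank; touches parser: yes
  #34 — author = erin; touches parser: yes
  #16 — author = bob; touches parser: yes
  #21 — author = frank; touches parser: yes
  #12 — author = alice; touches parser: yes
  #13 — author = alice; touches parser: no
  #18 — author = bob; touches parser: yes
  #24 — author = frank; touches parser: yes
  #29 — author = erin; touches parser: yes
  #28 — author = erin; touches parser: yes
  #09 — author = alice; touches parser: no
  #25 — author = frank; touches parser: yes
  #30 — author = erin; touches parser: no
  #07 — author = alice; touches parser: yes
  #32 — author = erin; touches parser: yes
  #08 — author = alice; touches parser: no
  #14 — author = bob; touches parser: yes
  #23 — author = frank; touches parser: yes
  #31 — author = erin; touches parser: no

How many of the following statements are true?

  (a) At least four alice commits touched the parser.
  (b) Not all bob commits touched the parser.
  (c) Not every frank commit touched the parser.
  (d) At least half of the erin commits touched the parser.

3

(a) alice: |A| = 8, |A ∩ B| = 4; needs |A ∩ B| ≥ 4 — true.
(b) bob: |A| = 6, |A ∩ B| = 6; needs A ⊄ B (|A ∖ B| ≥ 1) — false.
(c) frank: |A| = 7, |A ∩ B| = 6; needs A ⊄ B (|A ∖ B| ≥ 1) — true.
(d) erin: |A| = 9, |A ∩ B| = 5; needs |A ∩ B| ≥ |A ∖ B| — true.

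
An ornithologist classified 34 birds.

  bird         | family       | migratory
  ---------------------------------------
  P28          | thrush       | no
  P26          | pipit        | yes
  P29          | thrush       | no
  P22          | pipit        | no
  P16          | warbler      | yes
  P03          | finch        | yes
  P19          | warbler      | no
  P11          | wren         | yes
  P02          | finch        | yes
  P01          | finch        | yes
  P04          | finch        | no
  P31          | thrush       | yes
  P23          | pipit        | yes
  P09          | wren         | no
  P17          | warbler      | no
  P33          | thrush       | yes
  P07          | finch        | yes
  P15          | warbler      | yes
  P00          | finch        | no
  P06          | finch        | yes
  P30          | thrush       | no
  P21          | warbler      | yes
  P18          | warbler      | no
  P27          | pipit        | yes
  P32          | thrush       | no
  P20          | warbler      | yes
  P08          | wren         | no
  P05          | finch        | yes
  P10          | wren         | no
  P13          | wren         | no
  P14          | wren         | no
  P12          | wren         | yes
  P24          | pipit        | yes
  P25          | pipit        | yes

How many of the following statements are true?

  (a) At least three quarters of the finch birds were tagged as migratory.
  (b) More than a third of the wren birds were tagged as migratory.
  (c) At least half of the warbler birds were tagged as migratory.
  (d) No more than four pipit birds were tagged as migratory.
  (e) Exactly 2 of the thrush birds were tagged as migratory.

(a) finch: |A| = 8, |A ∩ B| = 6; needs |A ∩ B| / |A| ≥ 3/4 — true.
(b) wren: |A| = 7, |A ∩ B| = 2; needs |A ∩ B| / |A| > 1/3 — false.
(c) warbler: |A| = 7, |A ∩ B| = 4; needs |A ∩ B| ≥ |A ∖ B| — true.
(d) pipit: |A| = 6, |A ∩ B| = 5; needs |A ∩ B| ≤ 4 — false.
(e) thrush: |A| = 6, |A ∩ B| = 2; needs |A ∩ B| = 2 — true.

3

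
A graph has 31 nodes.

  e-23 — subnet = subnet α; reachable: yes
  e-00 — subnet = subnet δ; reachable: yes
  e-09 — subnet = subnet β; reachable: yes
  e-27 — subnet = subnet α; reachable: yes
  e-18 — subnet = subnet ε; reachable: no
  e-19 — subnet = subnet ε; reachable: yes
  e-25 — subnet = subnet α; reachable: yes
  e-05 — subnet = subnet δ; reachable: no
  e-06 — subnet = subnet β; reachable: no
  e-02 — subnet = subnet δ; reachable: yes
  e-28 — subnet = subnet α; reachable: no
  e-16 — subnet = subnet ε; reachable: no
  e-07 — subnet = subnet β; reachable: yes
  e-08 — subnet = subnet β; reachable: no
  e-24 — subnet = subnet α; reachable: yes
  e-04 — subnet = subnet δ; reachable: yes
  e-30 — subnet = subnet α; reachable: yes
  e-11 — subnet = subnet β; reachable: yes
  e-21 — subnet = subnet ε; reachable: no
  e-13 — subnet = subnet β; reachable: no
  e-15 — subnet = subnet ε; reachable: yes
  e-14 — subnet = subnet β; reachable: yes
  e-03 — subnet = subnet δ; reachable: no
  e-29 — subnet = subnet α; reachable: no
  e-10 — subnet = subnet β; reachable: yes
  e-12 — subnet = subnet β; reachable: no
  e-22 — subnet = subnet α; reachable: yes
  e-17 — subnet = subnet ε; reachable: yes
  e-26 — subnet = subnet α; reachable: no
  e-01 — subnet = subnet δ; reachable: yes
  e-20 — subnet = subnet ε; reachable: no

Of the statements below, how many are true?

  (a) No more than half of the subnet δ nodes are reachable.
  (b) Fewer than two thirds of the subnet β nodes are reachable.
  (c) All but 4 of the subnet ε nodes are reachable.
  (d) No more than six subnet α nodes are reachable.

(a) subnet δ: |A| = 6, |A ∩ B| = 4; needs |A ∩ B| ≤ |A ∖ B| — false.
(b) subnet β: |A| = 9, |A ∩ B| = 5; needs |A ∩ B| / |A| < 2/3 — true.
(c) subnet ε: |A| = 7, |A ∩ B| = 3; needs |A ∖ B| = 4 — true.
(d) subnet α: |A| = 9, |A ∩ B| = 6; needs |A ∩ B| ≤ 6 — true.

3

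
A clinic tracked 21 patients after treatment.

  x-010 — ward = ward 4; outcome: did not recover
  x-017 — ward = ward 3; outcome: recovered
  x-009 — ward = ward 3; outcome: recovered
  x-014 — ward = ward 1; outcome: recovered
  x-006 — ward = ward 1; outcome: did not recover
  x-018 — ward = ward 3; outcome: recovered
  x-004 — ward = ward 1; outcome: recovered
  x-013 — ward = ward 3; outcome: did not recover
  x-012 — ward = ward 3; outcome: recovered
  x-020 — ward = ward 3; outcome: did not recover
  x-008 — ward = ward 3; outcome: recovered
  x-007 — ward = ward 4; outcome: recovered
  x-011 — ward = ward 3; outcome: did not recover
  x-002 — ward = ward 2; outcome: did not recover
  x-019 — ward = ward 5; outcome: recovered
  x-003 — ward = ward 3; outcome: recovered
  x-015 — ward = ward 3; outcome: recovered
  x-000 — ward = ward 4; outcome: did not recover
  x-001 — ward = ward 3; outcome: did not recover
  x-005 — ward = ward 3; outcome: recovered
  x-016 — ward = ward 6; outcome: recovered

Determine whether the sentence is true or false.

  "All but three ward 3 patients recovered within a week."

Truth condition: |A ∖ B| = 3.
A (the restrictor) = {x-017, x-009, x-018, x-013, x-012, x-020, x-008, x-011, x-003, x-015, x-001, x-005}, |A| = 12.
A ∖ B = {x-013, x-020, x-011, x-001}, so |A ∖ B| = 4.
|A ∖ B| = 4, so the statement is false.

False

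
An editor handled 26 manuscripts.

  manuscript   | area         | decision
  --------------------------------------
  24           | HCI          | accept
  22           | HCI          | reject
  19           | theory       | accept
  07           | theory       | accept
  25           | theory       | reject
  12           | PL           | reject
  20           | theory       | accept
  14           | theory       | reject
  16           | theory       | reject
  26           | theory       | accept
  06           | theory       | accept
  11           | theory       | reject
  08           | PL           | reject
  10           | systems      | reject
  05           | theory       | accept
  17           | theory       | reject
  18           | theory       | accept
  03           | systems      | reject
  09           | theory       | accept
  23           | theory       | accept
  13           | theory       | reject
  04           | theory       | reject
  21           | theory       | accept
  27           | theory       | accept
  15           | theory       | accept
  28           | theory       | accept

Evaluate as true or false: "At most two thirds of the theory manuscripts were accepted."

Truth condition: |A ∩ B| / |A| ≤ 2/3.
|A| = 20, |A ∩ B| = 13, |A ∖ B| = 7.
|A ∩ B|/|A| = 13/20, so the statement is true.

True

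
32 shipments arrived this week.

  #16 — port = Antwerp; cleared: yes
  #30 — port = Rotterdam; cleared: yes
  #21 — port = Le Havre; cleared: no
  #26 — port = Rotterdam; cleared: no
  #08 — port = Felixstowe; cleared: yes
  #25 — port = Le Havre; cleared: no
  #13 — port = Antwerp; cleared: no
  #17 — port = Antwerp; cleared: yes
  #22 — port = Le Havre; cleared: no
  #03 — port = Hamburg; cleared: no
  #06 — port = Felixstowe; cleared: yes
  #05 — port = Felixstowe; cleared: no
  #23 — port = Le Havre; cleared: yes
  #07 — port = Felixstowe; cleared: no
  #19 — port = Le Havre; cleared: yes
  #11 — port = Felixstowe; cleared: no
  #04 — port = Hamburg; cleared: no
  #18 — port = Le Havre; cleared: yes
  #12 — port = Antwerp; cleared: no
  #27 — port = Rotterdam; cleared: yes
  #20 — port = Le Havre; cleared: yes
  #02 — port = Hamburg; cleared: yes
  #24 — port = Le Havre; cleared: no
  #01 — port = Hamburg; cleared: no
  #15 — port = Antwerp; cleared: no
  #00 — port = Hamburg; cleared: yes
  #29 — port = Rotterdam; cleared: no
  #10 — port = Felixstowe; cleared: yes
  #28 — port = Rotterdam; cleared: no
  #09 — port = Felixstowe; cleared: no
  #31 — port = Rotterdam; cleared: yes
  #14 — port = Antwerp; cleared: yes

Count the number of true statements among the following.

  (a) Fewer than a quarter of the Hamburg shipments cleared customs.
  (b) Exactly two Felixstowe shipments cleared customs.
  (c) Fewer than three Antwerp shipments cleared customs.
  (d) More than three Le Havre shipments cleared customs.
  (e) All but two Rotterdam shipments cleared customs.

1

(a) Hamburg: |A| = 5, |A ∩ B| = 2; needs |A ∩ B| / |A| < 1/4 — false.
(b) Felixstowe: |A| = 7, |A ∩ B| = 3; needs |A ∩ B| = 2 — false.
(c) Antwerp: |A| = 6, |A ∩ B| = 3; needs |A ∩ B| < 3 — false.
(d) Le Havre: |A| = 8, |A ∩ B| = 4; needs |A ∩ B| > 3 — true.
(e) Rotterdam: |A| = 6, |A ∩ B| = 3; needs |A ∖ B| = 2 — false.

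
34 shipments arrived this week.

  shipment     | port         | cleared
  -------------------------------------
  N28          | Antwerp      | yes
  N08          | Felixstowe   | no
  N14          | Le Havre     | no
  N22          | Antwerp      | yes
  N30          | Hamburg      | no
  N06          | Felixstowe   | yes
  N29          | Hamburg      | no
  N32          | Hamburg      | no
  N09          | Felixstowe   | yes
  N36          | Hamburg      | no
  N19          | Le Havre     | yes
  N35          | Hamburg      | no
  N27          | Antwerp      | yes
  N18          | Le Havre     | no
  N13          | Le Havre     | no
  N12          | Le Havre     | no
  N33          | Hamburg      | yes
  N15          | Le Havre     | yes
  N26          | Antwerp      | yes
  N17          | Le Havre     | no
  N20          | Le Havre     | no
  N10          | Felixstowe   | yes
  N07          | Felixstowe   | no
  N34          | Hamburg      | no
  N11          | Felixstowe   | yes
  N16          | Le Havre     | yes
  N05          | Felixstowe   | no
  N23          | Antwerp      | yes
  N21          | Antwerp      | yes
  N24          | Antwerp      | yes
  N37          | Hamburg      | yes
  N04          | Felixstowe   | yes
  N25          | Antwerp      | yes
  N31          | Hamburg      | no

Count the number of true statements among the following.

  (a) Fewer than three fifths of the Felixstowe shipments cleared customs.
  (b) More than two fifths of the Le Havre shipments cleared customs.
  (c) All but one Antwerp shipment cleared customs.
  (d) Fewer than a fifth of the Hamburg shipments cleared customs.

(a) Felixstowe: |A| = 8, |A ∩ B| = 5; needs |A ∩ B| / |A| < 3/5 — false.
(b) Le Havre: |A| = 9, |A ∩ B| = 3; needs |A ∩ B| / |A| > 2/5 — false.
(c) Antwerp: |A| = 8, |A ∩ B| = 8; needs |A ∖ B| = 1 — false.
(d) Hamburg: |A| = 9, |A ∩ B| = 2; needs |A ∩ B| / |A| < 1/5 — false.

0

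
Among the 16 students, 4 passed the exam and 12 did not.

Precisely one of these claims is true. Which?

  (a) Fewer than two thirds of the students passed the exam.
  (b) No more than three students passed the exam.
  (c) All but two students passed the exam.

(a)

|A| = 16, |A ∩ B| = 4, |A ∖ B| = 12.
(a) requires |A ∩ B| / |A| < 2/3: true.
(b) requires |A ∩ B| ≤ 3: false.
(c) requires |A ∖ B| = 2: false.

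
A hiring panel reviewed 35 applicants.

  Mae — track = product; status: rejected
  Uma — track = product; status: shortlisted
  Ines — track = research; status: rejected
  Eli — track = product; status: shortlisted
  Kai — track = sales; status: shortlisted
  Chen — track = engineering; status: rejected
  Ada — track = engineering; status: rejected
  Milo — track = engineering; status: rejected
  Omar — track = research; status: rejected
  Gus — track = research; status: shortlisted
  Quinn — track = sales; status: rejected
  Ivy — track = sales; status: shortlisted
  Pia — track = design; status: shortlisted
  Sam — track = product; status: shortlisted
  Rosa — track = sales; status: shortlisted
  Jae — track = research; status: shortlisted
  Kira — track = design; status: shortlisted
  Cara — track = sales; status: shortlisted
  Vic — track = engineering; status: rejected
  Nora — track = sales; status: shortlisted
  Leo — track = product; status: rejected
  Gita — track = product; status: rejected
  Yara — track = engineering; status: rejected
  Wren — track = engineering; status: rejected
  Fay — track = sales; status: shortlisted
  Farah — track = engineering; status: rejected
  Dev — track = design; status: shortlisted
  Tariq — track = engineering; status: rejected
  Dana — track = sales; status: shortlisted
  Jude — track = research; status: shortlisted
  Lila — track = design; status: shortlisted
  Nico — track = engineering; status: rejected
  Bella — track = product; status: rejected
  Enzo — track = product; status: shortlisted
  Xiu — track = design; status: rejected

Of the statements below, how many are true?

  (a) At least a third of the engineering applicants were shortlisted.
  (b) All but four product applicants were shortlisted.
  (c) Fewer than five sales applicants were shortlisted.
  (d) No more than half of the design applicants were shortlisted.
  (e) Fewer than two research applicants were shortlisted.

1

(a) engineering: |A| = 9, |A ∩ B| = 0; needs |A ∩ B| / |A| ≥ 1/3 — false.
(b) product: |A| = 8, |A ∩ B| = 4; needs |A ∖ B| = 4 — true.
(c) sales: |A| = 8, |A ∩ B| = 7; needs |A ∩ B| < 5 — false.
(d) design: |A| = 5, |A ∩ B| = 4; needs |A ∩ B| ≤ |A ∖ B| — false.
(e) research: |A| = 5, |A ∩ B| = 3; needs |A ∩ B| < 2 — false.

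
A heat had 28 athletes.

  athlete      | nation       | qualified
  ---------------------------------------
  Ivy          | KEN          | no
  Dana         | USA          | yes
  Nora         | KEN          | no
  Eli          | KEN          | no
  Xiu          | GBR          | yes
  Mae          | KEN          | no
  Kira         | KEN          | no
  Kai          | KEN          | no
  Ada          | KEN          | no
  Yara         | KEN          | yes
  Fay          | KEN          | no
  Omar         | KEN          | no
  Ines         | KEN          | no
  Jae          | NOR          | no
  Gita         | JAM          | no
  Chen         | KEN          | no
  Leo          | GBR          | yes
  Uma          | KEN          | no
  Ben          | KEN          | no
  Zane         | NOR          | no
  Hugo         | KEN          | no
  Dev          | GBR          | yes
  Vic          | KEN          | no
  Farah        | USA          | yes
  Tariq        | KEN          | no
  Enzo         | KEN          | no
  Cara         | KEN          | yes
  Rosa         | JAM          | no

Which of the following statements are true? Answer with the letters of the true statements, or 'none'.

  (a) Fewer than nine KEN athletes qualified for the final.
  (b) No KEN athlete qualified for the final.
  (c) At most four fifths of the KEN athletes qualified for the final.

(a), (c)

|A| = 19, |A ∩ B| = 2, |A ∖ B| = 17.
(a) |A ∩ B| < 9: holds.
(b) A ∩ B = ∅ (|A ∩ B| = 0): fails.
(c) |A ∩ B| / |A| ≤ 4/5: holds.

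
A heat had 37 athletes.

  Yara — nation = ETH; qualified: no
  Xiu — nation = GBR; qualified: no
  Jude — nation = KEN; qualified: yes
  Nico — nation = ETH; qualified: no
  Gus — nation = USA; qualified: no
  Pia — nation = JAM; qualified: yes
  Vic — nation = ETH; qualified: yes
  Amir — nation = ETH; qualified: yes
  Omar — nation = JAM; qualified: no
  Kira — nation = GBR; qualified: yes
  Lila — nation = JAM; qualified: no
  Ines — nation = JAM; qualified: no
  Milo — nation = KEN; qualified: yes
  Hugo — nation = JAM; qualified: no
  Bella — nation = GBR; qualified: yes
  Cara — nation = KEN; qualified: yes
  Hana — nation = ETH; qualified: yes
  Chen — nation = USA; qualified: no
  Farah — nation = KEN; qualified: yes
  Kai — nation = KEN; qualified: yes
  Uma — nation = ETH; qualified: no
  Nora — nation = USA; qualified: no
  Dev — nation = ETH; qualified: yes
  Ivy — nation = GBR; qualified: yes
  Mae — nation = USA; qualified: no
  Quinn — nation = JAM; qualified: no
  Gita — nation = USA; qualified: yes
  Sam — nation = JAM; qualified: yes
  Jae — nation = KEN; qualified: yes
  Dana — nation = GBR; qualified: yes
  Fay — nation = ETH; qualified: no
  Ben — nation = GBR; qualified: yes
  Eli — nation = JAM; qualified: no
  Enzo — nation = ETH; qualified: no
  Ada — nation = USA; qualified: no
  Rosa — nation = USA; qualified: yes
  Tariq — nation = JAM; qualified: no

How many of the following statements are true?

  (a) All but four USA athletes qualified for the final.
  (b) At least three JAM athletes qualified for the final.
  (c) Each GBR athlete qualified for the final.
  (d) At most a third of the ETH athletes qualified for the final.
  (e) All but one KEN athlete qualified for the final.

(a) USA: |A| = 7, |A ∩ B| = 2; needs |A ∖ B| = 4 — false.
(b) JAM: |A| = 9, |A ∩ B| = 2; needs |A ∩ B| ≥ 3 — false.
(c) GBR: |A| = 6, |A ∩ B| = 5; needs A ⊆ B, i.e. every element of A is in B (|A ∖ B| = 0) — false.
(d) ETH: |A| = 9, |A ∩ B| = 4; needs |A ∩ B| / |A| ≤ 1/3 — false.
(e) KEN: |A| = 6, |A ∩ B| = 6; needs |A ∖ B| = 1 — false.

0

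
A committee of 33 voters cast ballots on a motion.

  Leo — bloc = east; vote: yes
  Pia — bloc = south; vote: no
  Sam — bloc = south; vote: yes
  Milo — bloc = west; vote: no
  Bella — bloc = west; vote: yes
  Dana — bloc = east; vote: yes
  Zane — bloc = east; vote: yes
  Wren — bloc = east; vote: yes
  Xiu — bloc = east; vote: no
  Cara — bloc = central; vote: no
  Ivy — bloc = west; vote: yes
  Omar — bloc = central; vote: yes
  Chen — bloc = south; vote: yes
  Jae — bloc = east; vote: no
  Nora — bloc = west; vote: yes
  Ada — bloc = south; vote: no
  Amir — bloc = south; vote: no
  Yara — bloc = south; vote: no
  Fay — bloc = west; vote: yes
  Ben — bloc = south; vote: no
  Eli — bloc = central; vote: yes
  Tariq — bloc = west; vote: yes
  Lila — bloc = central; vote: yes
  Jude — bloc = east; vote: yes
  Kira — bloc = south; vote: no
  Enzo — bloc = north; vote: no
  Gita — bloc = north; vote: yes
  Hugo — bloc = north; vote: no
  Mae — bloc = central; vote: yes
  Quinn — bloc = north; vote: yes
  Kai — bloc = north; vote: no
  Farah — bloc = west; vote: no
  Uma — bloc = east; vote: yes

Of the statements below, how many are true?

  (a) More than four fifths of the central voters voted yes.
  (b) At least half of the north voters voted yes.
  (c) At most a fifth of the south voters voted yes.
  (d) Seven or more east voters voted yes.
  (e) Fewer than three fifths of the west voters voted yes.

0

(a) central: |A| = 5, |A ∩ B| = 4; needs |A ∩ B| / |A| > 4/5 — false.
(b) north: |A| = 5, |A ∩ B| = 2; needs |A ∩ B| ≥ |A ∖ B| — false.
(c) south: |A| = 8, |A ∩ B| = 2; needs |A ∩ B| / |A| ≤ 1/5 — false.
(d) east: |A| = 8, |A ∩ B| = 6; needs |A ∩ B| ≥ 7 — false.
(e) west: |A| = 7, |A ∩ B| = 5; needs |A ∩ B| / |A| < 3/5 — false.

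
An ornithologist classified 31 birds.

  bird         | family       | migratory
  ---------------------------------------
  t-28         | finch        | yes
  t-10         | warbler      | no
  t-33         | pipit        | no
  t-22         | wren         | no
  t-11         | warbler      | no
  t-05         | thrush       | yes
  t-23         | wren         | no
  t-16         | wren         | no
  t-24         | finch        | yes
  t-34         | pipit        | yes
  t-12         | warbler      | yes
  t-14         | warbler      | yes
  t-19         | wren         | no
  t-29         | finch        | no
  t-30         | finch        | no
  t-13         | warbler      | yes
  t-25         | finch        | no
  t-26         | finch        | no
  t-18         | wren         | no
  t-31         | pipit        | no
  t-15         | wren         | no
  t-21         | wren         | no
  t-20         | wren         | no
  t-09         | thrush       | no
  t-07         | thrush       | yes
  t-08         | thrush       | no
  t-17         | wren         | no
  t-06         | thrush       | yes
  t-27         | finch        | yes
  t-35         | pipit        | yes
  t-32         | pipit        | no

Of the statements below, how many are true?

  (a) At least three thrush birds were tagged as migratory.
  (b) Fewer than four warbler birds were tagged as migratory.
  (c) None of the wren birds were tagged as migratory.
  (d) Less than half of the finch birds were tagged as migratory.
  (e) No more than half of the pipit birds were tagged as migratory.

5

(a) thrush: |A| = 5, |A ∩ B| = 3; needs |A ∩ B| ≥ 3 — true.
(b) warbler: |A| = 5, |A ∩ B| = 3; needs |A ∩ B| < 4 — true.
(c) wren: |A| = 9, |A ∩ B| = 0; needs A ∩ B = ∅ (|A ∩ B| = 0) — true.
(d) finch: |A| = 7, |A ∩ B| = 3; needs |A ∩ B| < |A ∖ B| — true.
(e) pipit: |A| = 5, |A ∩ B| = 2; needs |A ∩ B| ≤ |A ∖ B| — true.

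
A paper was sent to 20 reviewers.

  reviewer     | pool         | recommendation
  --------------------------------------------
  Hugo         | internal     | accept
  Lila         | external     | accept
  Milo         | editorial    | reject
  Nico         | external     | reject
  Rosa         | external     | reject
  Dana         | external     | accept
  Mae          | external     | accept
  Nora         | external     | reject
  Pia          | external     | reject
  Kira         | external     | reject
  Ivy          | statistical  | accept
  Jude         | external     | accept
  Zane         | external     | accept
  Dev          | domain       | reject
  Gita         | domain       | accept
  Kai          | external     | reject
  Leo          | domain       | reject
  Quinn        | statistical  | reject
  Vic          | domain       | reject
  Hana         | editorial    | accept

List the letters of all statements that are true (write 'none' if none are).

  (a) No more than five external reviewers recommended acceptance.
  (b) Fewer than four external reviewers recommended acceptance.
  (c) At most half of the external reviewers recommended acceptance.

|A| = 11, |A ∩ B| = 5, |A ∖ B| = 6.
(a) |A ∩ B| ≤ 5: holds.
(b) |A ∩ B| < 4: fails.
(c) |A ∩ B| ≤ |A ∖ B|: holds.

(a), (c)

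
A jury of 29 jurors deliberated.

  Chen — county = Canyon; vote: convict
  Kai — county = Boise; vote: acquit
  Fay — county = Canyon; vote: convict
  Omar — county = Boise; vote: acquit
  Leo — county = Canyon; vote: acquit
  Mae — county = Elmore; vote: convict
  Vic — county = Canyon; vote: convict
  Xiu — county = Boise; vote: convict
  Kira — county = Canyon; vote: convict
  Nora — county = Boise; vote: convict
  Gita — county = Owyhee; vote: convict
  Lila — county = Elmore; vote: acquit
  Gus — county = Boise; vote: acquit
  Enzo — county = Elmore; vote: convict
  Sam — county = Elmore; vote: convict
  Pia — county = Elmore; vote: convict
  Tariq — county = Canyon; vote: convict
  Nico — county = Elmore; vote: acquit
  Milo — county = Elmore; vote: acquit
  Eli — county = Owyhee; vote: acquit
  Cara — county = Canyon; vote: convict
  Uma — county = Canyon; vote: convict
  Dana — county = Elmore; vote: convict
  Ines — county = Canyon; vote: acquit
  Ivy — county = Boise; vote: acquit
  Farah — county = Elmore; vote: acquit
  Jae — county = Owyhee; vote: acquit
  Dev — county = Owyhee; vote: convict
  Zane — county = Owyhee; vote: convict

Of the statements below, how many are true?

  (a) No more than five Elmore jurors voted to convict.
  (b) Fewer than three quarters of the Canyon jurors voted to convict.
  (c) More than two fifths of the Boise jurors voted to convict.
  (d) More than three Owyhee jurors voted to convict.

(a) Elmore: |A| = 9, |A ∩ B| = 5; needs |A ∩ B| ≤ 5 — true.
(b) Canyon: |A| = 9, |A ∩ B| = 7; needs |A ∩ B| / |A| < 3/4 — false.
(c) Boise: |A| = 6, |A ∩ B| = 2; needs |A ∩ B| / |A| > 2/5 — false.
(d) Owyhee: |A| = 5, |A ∩ B| = 3; needs |A ∩ B| > 3 — false.

1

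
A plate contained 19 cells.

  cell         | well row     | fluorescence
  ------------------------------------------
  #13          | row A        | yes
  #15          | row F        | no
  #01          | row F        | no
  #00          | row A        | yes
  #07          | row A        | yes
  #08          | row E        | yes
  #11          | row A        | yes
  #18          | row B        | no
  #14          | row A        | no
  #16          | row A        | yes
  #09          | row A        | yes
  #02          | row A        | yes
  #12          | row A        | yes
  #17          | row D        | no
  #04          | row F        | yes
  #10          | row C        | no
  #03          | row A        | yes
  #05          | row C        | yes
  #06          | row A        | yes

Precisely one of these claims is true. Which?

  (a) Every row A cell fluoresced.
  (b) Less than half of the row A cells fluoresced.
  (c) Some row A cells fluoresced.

(c)

|A| = 11, |A ∩ B| = 10, |A ∖ B| = 1.
(a) requires A ⊆ B, i.e. every element of A is in B (|A ∖ B| = 0): false.
(b) requires |A ∩ B| < |A ∖ B|: false.
(c) requires A ∩ B ≠ ∅ (|A ∩ B| ≥ 1): true.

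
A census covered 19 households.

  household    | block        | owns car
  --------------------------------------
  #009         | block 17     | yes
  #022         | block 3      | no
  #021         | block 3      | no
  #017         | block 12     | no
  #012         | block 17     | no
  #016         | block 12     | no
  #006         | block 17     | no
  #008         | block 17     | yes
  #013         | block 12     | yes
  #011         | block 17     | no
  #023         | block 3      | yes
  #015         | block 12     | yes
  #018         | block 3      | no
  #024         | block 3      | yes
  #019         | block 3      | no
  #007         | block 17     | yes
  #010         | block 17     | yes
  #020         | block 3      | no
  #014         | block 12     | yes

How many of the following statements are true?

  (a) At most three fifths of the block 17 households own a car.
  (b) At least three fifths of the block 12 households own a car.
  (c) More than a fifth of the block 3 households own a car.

(a) block 17: |A| = 7, |A ∩ B| = 4; needs |A ∩ B| / |A| ≤ 3/5 — true.
(b) block 12: |A| = 5, |A ∩ B| = 3; needs |A ∩ B| / |A| ≥ 3/5 — true.
(c) block 3: |A| = 7, |A ∩ B| = 2; needs |A ∩ B| / |A| > 1/5 — true.

3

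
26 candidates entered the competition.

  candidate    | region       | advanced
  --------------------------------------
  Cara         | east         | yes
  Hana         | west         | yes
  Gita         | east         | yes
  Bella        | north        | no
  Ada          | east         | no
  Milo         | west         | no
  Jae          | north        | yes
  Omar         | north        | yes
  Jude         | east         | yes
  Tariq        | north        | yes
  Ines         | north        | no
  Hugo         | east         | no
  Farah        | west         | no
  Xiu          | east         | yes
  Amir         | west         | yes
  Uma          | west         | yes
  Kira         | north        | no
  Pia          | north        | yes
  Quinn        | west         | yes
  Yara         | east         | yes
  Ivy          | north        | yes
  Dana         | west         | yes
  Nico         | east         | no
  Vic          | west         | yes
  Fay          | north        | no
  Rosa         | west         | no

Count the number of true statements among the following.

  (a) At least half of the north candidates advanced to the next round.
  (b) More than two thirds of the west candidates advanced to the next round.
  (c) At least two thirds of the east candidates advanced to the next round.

1

(a) north: |A| = 9, |A ∩ B| = 5; needs |A ∩ B| ≥ |A ∖ B| — true.
(b) west: |A| = 9, |A ∩ B| = 6; needs |A ∩ B| / |A| > 2/3 — false.
(c) east: |A| = 8, |A ∩ B| = 5; needs |A ∩ B| / |A| ≥ 2/3 — false.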